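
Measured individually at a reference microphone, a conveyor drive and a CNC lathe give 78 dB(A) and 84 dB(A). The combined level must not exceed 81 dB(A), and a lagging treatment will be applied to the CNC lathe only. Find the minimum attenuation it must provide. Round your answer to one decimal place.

6.0 dB

Everything except the CNC lathe sums to 10^(78/10) = 6.310e+07 in linear terms, 78.00 dB(A).
The limit corresponds to 10^(81/10) = 1.259e+08; subtracting the fixed part leaves 6.280e+07 for the CNC lathe, i.e. 77.98 dB(A).
Required insertion loss = 84 − 77.98 = 6.02 dB.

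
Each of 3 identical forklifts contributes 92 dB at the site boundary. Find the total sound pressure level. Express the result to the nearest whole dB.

97 dB

N identical incoherent sources raise the level by 10·log₁₀ N.
L_total = 92 + 10·log₁₀(3) = 92 + 4.771 = 96.77 dB.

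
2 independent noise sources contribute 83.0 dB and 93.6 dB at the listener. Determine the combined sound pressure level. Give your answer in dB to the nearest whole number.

For uncorrelated sources the intensities add, so convert each level to linear form, sum, and take 10·log₁₀ of the total.
Σ 10^(L/10) = 10^(83.0/10) + 10^(93.6/10) = 2.490e+09.
L_total = 10·log₁₀(2.490e+09) = 93.96 dB.

94 dB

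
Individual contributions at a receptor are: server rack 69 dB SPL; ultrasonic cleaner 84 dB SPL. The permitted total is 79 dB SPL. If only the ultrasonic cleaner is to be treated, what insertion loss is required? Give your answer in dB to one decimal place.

5.5 dB

The untreated sources together contribute 10^(69/10) = 7.943e+06, i.e. 69.00 dB SPL.
To meet 79 dB SPL overall, the treated ultrasonic cleaner may contribute at most 10^(79/10) − 7.943e+06 = 7.149e+07, i.e. 78.54 dB SPL.
Required insertion loss = 84 − 78.54 = 5.46 dB.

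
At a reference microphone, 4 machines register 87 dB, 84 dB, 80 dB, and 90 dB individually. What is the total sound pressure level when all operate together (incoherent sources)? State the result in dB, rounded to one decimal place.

92.7 dB

For uncorrelated sources the intensities add, so convert each level to linear form, sum, and take 10·log₁₀ of the total.
Σ 10^(L/10) = 10^(87/10) + 10^(84/10) + 10^(80/10) + 10^(90/10) = 1.852e+09.
L_total = 10·log₁₀(1.852e+09) = 92.68 dB.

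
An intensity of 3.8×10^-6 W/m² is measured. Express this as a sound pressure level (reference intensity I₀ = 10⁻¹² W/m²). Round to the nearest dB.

66 dB

Dividing by I₀ shifts the exponent by 12: I/I₀ = 3.8×10^6.
L = 10·(0.5798 + 6) = 65.80 dB.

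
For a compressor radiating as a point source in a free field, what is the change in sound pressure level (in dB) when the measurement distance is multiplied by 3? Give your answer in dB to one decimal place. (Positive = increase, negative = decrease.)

Point-source spreading: ΔL = −20·log₁₀(r₂/r₁).
ΔL = −20·log₁₀(3) = -9.54 dB.

-9.5 dB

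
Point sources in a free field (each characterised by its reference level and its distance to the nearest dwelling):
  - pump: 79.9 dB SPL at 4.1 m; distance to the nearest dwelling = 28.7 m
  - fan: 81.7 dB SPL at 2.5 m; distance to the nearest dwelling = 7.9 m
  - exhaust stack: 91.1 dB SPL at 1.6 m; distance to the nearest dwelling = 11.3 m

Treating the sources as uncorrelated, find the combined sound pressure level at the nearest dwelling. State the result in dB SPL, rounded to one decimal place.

76.3 dB SPL

Propagate each source to the receiver with L = L_ref − 20·log₁₀(r/r_ref), then add intensities.
pump: 79.9 − 20·log₁₀(28.7/4.1) = 79.9 − 16.90 = 63.00 dB SPL.
fan: 81.7 − 20·log₁₀(7.9/2.5) = 81.7 − 9.99 = 71.71 dB SPL.
exhaust stack: 91.1 − 20·log₁₀(11.3/1.6) = 91.1 − 16.98 = 74.12 dB SPL.
Σ 10^(L/10) = 4.263e+07 → L_total = 10·log₁₀(4.263e+07) = 76.30 dB SPL.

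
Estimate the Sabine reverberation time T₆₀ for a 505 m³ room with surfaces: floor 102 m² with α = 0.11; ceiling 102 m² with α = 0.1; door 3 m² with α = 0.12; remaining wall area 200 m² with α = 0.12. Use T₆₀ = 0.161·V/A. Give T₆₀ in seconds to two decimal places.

Summing Sᵢαᵢ: 102·0.11 + 102·0.1 + 3·0.12 + 200·0.12 = 45.78 m².
T₆₀ = 0.161·V/A = 0.161·505/45.78 = 1.776 s.

1.78 s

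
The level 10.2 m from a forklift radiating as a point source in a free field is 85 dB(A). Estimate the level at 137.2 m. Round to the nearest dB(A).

62 dB(A)

For a point source, L₂ = L₁ − 20·log₁₀(r₂/r₁).
L₂ = 85 − 20·log₁₀(137.2/10.2) = 85 − 22.575 = 62.42 dB(A).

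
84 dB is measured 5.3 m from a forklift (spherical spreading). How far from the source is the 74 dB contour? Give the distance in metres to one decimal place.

The 10.0 dB drop corresponds to a distance ratio of 10^(10.0/20) for a point source.
r₂ = 5.3·10^((84−74)/20) = 5.3·10^(10.0/20) = 16.76 m.

16.8 m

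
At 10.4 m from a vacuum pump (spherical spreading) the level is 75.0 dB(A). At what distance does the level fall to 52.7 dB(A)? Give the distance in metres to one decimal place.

For a point source L₁ − L₂ = 20·log₁₀(r₂/r₁), so r₂ = r₁·10^((L₁−L₂)/20).
r₂ = 10.4·10^((75.0−52.7)/20) = 10.4·10^(22.3/20) = 135.53 m.

135.5 m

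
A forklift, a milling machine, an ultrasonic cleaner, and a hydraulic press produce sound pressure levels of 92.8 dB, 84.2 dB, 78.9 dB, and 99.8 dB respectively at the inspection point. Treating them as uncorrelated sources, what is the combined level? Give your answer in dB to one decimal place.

100.7 dB

Incoherent sources combine by intensity addition: L_total = 10·log₁₀(Σ 10^(L_i/10)).
Σ 10^(L/10) = 10^(92.8/10) + 10^(84.2/10) + 10^(78.9/10) + 10^(99.8/10) = 1.180e+10.
L_total = 10·log₁₀(1.180e+10) = 100.72 dB.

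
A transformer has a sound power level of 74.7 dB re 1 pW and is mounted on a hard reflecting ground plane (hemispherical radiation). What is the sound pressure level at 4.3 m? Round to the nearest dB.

54 dB

The power spreads over a hemisphere of area 2π·r², so L_p = L_w − 10·log₁₀(2π·r²).
2π·r² = 116.2 m², 10·log₁₀ of that is 20.651 dB.
L_p = 74.7 − 20.651 = 54.05 dB.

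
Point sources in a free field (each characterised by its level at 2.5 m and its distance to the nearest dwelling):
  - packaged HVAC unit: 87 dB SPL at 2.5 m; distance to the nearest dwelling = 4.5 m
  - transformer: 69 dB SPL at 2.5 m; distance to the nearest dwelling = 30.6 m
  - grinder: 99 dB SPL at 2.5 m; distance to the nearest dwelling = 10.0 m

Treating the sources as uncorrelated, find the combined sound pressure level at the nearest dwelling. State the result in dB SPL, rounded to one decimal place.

88.1 dB SPL

Propagate each source to the receiver with L = L_ref − 20·log₁₀(r/r_ref), then add intensities.
packaged HVAC unit: 87 − 20·log₁₀(4.5/2.5) = 87 − 5.11 = 81.89 dB SPL.
transformer: 69 − 20·log₁₀(30.6/2.5) = 69 − 21.76 = 47.24 dB SPL.
grinder: 99 − 20·log₁₀(10.0/2.5) = 99 − 12.04 = 86.96 dB SPL.
Σ 10^(L/10) = 6.512e+08 → L_total = 10·log₁₀(6.512e+08) = 88.14 dB SPL.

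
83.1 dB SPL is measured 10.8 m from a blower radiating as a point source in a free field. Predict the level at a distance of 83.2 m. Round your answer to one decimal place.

65.4 dB SPL

For a point source, L₂ = L₁ − 20·log₁₀(r₂/r₁).
L₂ = 83.1 − 20·log₁₀(83.2/10.8) = 83.1 − 17.734 = 65.37 dB SPL.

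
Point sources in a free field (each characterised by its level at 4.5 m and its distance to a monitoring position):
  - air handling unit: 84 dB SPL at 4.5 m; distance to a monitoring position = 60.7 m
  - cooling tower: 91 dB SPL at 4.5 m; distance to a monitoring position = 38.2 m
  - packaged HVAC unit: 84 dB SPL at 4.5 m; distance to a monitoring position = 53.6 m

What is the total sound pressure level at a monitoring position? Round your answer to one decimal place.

First find each source's level at the receiver (point-source: −20·log₁₀(r/r_ref)), then combine on an intensity basis.
air handling unit: 84 − 20·log₁₀(60.7/4.5) = 84 − 22.60 = 61.40 dB SPL.
cooling tower: 91 − 20·log₁₀(38.2/4.5) = 91 − 18.58 = 72.42 dB SPL.
packaged HVAC unit: 84 − 20·log₁₀(53.6/4.5) = 84 − 21.52 = 62.48 dB SPL.
Σ 10^(L/10) = 2.062e+07 → L_total = 10·log₁₀(2.062e+07) = 73.14 dB SPL.

73.1 dB SPL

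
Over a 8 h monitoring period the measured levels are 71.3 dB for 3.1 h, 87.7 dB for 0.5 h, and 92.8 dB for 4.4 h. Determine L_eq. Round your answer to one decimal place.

The energy average is taken in the linear domain: L_eq = 10·log₁₀[(Σ tᵢ·10^(Lᵢ/10))/T], T = 8 h.
Σ tᵢ·10^(Lᵢ/10) = 3.1·10^(71.3/10) + 0.5·10^(87.7/10) + 4.4·10^(92.8/10) = 8.720e+09.
L_eq = 10·log₁₀(8.720e+09/8) = 90.37 dB.

90.4 dB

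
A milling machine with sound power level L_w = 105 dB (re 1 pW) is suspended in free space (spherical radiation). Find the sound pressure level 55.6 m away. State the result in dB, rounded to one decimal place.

59.1 dB

The power spreads over a sphere of area 4π·r², so L_p = L_w − 10·log₁₀(4π·r²).
4π·r² = 3.885e+04 m², 10·log₁₀ of that is 45.894 dB.
L_p = 105 − 45.894 = 59.11 dB.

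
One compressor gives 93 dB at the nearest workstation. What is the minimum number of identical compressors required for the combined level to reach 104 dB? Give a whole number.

13

The shortfall is 104 − 93 = 11.0 dB, and N units add 10·log₁₀ N, so need 10·log₁₀ N ≥ 11.0.
N ≥ 10^(11.0/10) = 12.589, so N = 13.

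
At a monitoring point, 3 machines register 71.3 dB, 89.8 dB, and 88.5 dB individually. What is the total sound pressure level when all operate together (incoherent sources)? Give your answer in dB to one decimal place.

92.2 dB

For uncorrelated sources the intensities add, so convert each level to linear form, sum, and take 10·log₁₀ of the total.
Σ 10^(L/10) = 10^(71.3/10) + 10^(89.8/10) + 10^(88.5/10) = 1.676e+09.
L_total = 10·log₁₀(1.676e+09) = 92.24 dB.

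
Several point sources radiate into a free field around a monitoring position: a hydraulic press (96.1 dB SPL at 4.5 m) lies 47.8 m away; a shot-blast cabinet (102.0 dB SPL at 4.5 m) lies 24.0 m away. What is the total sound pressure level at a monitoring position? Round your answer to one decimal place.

87.7 dB SPL

Propagate each source to the receiver with L = L_ref − 20·log₁₀(r/r_ref), then add intensities.
hydraulic press: 96.1 − 20·log₁₀(47.8/4.5) = 96.1 − 20.52 = 75.58 dB SPL.
shot-blast cabinet: 102.0 − 20·log₁₀(24.0/4.5) = 102.0 − 14.54 = 87.46 dB SPL.
Σ 10^(L/10) = 5.933e+08 → L_total = 10·log₁₀(5.933e+08) = 87.73 dB SPL.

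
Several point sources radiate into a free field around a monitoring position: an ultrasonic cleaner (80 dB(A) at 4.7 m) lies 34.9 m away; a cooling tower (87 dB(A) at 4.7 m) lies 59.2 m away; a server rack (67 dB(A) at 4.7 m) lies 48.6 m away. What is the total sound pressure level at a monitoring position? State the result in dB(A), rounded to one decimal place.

Apply inverse-square spreading to bring every level to the receiver, then sum 10^(L/10).
ultrasonic cleaner: 80 − 20·log₁₀(34.9/4.7) = 80 − 17.41 = 62.59 dB(A).
cooling tower: 87 − 20·log₁₀(59.2/4.7) = 87 − 22.00 = 65.00 dB(A).
server rack: 67 − 20·log₁₀(48.6/4.7) = 67 − 20.29 = 46.71 dB(A).
Σ 10^(L/10) = 5.020e+06 → L_total = 10·log₁₀(5.020e+06) = 67.01 dB(A).

67.0 dB(A)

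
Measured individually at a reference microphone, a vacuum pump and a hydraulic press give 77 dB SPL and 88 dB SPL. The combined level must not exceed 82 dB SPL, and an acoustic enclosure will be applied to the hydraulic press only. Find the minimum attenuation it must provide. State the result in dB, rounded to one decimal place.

7.7 dB

The untreated sources together contribute 10^(77/10) = 5.012e+07, i.e. 77.00 dB SPL.
The limit corresponds to 10^(82/10) = 1.585e+08; subtracting the fixed part leaves 1.084e+08 for the hydraulic press, i.e. 80.35 dB SPL.
Required insertion loss = 88 − 80.35 = 7.65 dB.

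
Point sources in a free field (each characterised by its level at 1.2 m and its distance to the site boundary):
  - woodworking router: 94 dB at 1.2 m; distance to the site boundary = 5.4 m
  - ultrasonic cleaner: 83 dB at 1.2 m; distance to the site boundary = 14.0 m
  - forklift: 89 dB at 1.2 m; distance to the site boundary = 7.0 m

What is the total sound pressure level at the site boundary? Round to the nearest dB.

First find each source's level at the receiver (point-source: −20·log₁₀(r/r_ref)), then combine on an intensity basis.
woodworking router: 94 − 20·log₁₀(5.4/1.2) = 94 − 13.06 = 80.94 dB.
ultrasonic cleaner: 83 − 20·log₁₀(14.0/1.2) = 83 − 21.34 = 61.66 dB.
forklift: 89 − 20·log₁₀(7.0/1.2) = 89 − 15.32 = 73.68 dB.
Σ 10^(L/10) = 1.489e+08 → L_total = 10·log₁₀(1.489e+08) = 81.73 dB.

82 dB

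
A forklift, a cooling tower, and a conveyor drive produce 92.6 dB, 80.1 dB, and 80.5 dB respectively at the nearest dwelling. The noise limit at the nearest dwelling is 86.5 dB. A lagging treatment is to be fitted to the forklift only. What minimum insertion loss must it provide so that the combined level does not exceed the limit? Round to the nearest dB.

Fixed contribution from the other sources: Σ 10^(L/10) = 10^(80.1/10) + 10^(80.5/10) = 2.145e+08 (83.31 dB).
To meet 86.5 dB overall, the treated forklift may contribute at most 10^(86.5/10) − 2.145e+08 = 2.322e+08, i.e. 83.66 dB.
Required insertion loss = 92.6 − 83.66 = 8.94 dB.

9 dB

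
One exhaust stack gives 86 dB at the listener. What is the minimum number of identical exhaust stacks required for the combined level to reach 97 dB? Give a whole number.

Need L₁ + 10·log₁₀ N ≥ 97, i.e. log₁₀ N ≥ 1.10.
N ≥ 10^(11.0/10) = 12.589, so N = 13.

13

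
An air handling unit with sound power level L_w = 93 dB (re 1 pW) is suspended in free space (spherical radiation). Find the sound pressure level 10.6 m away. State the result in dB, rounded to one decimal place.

61.5 dB

L_p = L_w − 10·log₁₀(4π·r²) with r = 10.6 m.
4π·r² = 1412 m², 10·log₁₀ of that is 31.498 dB.
L_p = 93 − 31.498 = 61.50 dB.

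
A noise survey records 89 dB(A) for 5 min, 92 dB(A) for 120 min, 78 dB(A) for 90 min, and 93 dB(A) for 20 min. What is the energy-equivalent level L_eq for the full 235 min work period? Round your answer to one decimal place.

L_eq = 10·log₁₀[(1/T)·Σ tᵢ·10^(Lᵢ/10)] with T = 235 min.
Σ tᵢ·10^(Lᵢ/10) = 5·10^(89/10) + 120·10^(92/10) + 90·10^(78/10) + 20·10^(93/10) = 2.397e+11.
L_eq = 10·log₁₀(2.397e+11/235) = 90.09 dB(A).

90.1 dB(A)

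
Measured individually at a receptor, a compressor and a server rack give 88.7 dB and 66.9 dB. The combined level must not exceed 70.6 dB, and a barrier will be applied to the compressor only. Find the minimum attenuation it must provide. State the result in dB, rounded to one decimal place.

20.5 dB

Fixed contribution from the other source: Σ 10^(L/10) = 10^(66.9/10) = 4.898e+06 (66.90 dB).
The limit corresponds to 10^(70.6/10) = 1.148e+07; subtracting the fixed part leaves 6.584e+06 for the compressor, i.e. 68.18 dB.
So the compressor must be reduced from 88.7 to 68.18 dB: IL = 20.52 dB.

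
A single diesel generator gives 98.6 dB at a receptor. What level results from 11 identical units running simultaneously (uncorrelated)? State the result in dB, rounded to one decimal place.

109.0 dB

L_total = L₁ + 10·log₁₀ N for N identical incoherent sources.
L_total = 98.6 + 10·log₁₀(11) = 98.6 + 10.414 = 109.01 dB.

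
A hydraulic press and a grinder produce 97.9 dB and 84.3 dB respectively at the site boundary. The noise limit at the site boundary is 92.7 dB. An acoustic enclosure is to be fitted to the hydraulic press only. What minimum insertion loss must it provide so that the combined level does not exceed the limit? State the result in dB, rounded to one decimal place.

5.9 dB

Everything except the hydraulic press sums to 10^(84.3/10) = 2.692e+08 in linear terms, 84.30 dB.
The limit corresponds to 10^(92.7/10) = 1.862e+09; subtracting the fixed part leaves 1.593e+09 for the hydraulic press, i.e. 92.02 dB.
So the hydraulic press must be reduced from 97.9 to 92.02 dB: IL = 5.88 dB.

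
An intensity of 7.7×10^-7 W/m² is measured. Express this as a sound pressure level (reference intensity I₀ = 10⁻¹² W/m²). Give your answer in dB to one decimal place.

Dividing by I₀ shifts the exponent by 12: I/I₀ = 7.7×10^5.
L = 10·(0.8865 + 5) = 58.86 dB.

58.9 dB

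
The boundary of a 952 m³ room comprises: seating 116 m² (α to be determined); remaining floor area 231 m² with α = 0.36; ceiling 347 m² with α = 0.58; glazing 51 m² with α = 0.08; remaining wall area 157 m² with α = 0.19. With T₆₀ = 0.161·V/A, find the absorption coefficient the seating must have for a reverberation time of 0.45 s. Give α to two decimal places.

0.19

Required total absorption A = 0.161·952/0.45 = 340.60 m².
Absorption from the other surfaces = 231·0.36 + 347·0.58 + 51·0.08 + 157·0.19 = 318.33 m², so the seating must supply 22.27 m² over 116 m².
α = 22.27/116 = 0.192.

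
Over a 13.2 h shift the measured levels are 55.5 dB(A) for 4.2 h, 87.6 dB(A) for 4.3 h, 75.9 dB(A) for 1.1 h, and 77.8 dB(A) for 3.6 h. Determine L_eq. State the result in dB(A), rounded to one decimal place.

L_eq = 10·log₁₀[(1/T)·Σ tᵢ·10^(Lᵢ/10)] with T = 13.2 h.
Σ tᵢ·10^(Lᵢ/10) = 4.2·10^(55.5/10) + 4.3·10^(87.6/10) + 1.1·10^(75.9/10) + 3.6·10^(77.8/10) = 2.736e+09.
L_eq = 10·log₁₀(2.736e+09/13.2) = 83.16 dB(A).

83.2 dB(A)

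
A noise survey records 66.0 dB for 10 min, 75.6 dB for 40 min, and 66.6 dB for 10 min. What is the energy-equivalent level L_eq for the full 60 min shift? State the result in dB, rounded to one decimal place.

Weight each interval's intensity by its duration and average over T = 60 min:
Σ tᵢ·10^(Lᵢ/10) = 10·10^(66.0/10) + 40·10^(75.6/10) + 10·10^(66.6/10) = 1.538e+09.
L_eq = 10·log₁₀(1.538e+09/60) = 74.09 dB.

74.1 dB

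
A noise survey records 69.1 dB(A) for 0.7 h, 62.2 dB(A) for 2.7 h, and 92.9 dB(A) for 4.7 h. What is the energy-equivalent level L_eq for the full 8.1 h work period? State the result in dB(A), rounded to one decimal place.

90.5 dB(A)

L_eq = 10·log₁₀[(1/T)·Σ tᵢ·10^(Lᵢ/10)] with T = 8.1 h.
Σ tᵢ·10^(Lᵢ/10) = 0.7·10^(69.1/10) + 2.7·10^(62.2/10) + 4.7·10^(92.9/10) = 9.174e+09.
L_eq = 10·log₁₀(9.174e+09/8.1) = 90.54 dB(A).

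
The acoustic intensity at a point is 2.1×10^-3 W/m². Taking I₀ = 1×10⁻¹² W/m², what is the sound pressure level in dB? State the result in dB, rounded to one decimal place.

93.2 dB

L = 10·log₁₀(I/I₀) = 10·log₁₀(2.1×10^-3/10⁻¹²) = 10·log₁₀(2.1×10^9).
L = 10·(0.3222 + 9) = 93.22 dB.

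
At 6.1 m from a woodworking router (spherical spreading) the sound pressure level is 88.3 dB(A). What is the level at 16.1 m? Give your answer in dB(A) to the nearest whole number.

80 dB(A)

Point-source attenuation: ΔL = 20·log₁₀(r₂/r₁) = 20·log₁₀(16.1/6.1) = 8.430 dB.
L₂ = 88.3 − 20·log₁₀(16.1/6.1) = 88.3 − 8.430 = 79.87 dB(A).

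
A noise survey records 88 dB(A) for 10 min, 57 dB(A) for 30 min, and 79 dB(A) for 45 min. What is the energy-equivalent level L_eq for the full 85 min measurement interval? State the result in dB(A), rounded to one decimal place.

80.7 dB(A)

The energy average is taken in the linear domain: L_eq = 10·log₁₀[(Σ tᵢ·10^(Lᵢ/10))/T], T = 85 min.
Σ tᵢ·10^(Lᵢ/10) = 10·10^(88/10) + 30·10^(57/10) + 45·10^(79/10) = 9.899e+09.
L_eq = 10·log₁₀(9.899e+09/85) = 80.66 dB(A).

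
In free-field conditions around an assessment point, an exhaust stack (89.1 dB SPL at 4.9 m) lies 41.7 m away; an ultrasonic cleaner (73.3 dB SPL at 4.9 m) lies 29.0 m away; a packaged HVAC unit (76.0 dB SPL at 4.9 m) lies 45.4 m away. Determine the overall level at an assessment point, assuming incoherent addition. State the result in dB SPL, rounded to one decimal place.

Apply inverse-square spreading to bring every level to the receiver, then sum 10^(L/10).
exhaust stack: 89.1 − 20·log₁₀(41.7/4.9) = 89.1 − 18.60 = 70.50 dB SPL.
ultrasonic cleaner: 73.3 − 20·log₁₀(29.0/4.9) = 73.3 − 15.44 = 57.86 dB SPL.
packaged HVAC unit: 76.0 − 20·log₁₀(45.4/4.9) = 76.0 − 19.34 = 56.66 dB SPL.
Σ 10^(L/10) = 1.230e+07 → L_total = 10·log₁₀(1.230e+07) = 70.90 dB SPL.

70.9 dB SPL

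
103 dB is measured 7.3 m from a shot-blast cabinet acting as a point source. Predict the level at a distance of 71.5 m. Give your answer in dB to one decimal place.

83.2 dB

Point-source attenuation: ΔL = 20·log₁₀(r₂/r₁) = 20·log₁₀(71.5/7.3) = 19.820 dB.
L₂ = 103 − 20·log₁₀(71.5/7.3) = 103 − 19.820 = 83.18 dB.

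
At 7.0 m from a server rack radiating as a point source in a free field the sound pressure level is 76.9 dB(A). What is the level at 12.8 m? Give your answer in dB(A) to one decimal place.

For a point source, L₂ = L₁ − 20·log₁₀(r₂/r₁).
L₂ = 76.9 − 20·log₁₀(12.8/7.0) = 76.9 − 5.242 = 71.66 dB(A).

71.7 dB(A)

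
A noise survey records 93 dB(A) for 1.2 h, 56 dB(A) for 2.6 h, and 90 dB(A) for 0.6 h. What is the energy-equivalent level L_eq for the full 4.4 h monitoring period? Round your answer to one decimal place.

L_eq = 10·log₁₀[(1/T)·Σ tᵢ·10^(Lᵢ/10)] with T = 4.4 h.
Σ tᵢ·10^(Lᵢ/10) = 1.2·10^(93/10) + 2.6·10^(56/10) + 0.6·10^(90/10) = 2.995e+09.
L_eq = 10·log₁₀(2.995e+09/4.4) = 88.33 dB(A).

88.3 dB(A)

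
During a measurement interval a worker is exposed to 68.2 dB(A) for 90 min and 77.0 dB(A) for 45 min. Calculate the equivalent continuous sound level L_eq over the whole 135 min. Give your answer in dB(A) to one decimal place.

L_eq = 10·log₁₀[(1/T)·Σ tᵢ·10^(Lᵢ/10)] with T = 135 min.
Σ tᵢ·10^(Lᵢ/10) = 90·10^(68.2/10) + 45·10^(77.0/10) = 2.850e+09.
L_eq = 10·log₁₀(2.850e+09/135) = 73.25 dB(A).

73.2 dB(A)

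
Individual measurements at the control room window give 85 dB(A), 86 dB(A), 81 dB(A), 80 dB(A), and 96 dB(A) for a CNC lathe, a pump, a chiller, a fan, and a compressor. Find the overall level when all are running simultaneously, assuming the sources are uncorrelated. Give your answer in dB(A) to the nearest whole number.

97 dB(A)

Incoherent sources combine by intensity addition: L_total = 10·log₁₀(Σ 10^(L_i/10)).
Σ 10^(L/10) = 10^(85/10) + 10^(86/10) + 10^(81/10) + 10^(80/10) + 10^(96/10) = 4.921e+09.
L_total = 10·log₁₀(4.921e+09) = 96.92 dB(A).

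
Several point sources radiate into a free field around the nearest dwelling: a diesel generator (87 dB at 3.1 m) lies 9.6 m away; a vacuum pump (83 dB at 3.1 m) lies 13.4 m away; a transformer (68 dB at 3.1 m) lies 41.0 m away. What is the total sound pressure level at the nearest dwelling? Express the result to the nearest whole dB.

78 dB

Propagate each source to the receiver with L = L_ref − 20·log₁₀(r/r_ref), then add intensities.
diesel generator: 87 − 20·log₁₀(9.6/3.1) = 87 − 9.82 = 77.18 dB.
vacuum pump: 83 − 20·log₁₀(13.4/3.1) = 83 − 12.71 = 70.29 dB.
transformer: 68 − 20·log₁₀(41.0/3.1) = 68 − 22.43 = 45.57 dB.
Σ 10^(L/10) = 6.298e+07 → L_total = 10·log₁₀(6.298e+07) = 77.99 dB.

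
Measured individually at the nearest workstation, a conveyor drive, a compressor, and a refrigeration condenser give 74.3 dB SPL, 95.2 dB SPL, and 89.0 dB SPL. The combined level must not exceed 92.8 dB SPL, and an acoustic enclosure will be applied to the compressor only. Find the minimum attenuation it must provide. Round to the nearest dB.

Fixed contribution from the other sources: Σ 10^(L/10) = 10^(74.3/10) + 10^(89.0/10) = 8.212e+08 (89.14 dB SPL).
The limit corresponds to 10^(92.8/10) = 1.905e+09; subtracting the fixed part leaves 1.084e+09 for the compressor, i.e. 90.35 dB SPL.
So the compressor must be reduced from 95.2 to 90.35 dB SPL: IL = 4.85 dB.

5 dB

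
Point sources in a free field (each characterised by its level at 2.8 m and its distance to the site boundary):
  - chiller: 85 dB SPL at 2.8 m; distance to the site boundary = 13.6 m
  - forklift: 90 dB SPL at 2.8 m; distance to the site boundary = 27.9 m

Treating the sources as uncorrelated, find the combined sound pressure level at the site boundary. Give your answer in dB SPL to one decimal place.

73.7 dB SPL

Propagate each source to the receiver with L = L_ref − 20·log₁₀(r/r_ref), then add intensities.
chiller: 85 − 20·log₁₀(13.6/2.8) = 85 − 13.73 = 71.27 dB SPL.
forklift: 90 − 20·log₁₀(27.9/2.8) = 90 − 19.97 = 70.03 dB SPL.
Σ 10^(L/10) = 2.348e+07 → L_total = 10·log₁₀(2.348e+07) = 73.71 dB SPL.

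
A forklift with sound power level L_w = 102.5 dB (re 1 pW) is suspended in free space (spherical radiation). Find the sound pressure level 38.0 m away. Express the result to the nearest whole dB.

L_p = L_w − 10·log₁₀(4π·r²) with r = 38.0 m.
4π·r² = 1.815e+04 m², 10·log₁₀ of that is 42.588 dB.
L_p = 102.5 − 42.588 = 59.91 dB.

60 dB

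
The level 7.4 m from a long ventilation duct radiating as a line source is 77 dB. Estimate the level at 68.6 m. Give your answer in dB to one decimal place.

For a line source, L₂ = L₁ − 10·log₁₀(r₂/r₁).
L₂ = 77 − 10·log₁₀(68.6/7.4) = 77 − 9.671 = 67.33 dB.

67.3 dB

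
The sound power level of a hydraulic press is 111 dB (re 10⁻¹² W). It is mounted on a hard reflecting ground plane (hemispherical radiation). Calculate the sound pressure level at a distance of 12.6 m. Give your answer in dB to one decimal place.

81.0 dB

L_p = L_w − 10·log₁₀(2π·r²) with r = 12.6 m.
2π·r² = 997.5 m², 10·log₁₀ of that is 29.989 dB.
L_p = 111 − 29.989 = 81.01 dB.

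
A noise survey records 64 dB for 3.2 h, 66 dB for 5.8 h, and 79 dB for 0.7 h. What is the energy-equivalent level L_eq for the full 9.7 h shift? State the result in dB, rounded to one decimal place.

Weight each interval's intensity by its duration and average over T = 9.7 h:
Σ tᵢ·10^(Lᵢ/10) = 3.2·10^(64/10) + 5.8·10^(66/10) + 0.7·10^(79/10) = 8.673e+07.
L_eq = 10·log₁₀(8.673e+07/9.7) = 69.51 dB.

69.5 dB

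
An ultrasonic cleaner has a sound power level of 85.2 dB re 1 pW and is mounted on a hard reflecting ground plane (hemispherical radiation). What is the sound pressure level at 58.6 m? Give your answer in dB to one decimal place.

L_p = L_w − 10·log₁₀(2π·r²) with r = 58.6 m.
2π·r² = 2.158e+04 m², 10·log₁₀ of that is 43.340 dB.
L_p = 85.2 − 43.340 = 41.86 dB.

41.9 dB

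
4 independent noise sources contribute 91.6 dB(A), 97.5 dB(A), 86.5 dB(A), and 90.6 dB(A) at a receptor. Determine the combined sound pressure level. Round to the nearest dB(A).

99 dB(A)

For uncorrelated sources the intensities add, so convert each level to linear form, sum, and take 10·log₁₀ of the total.
Σ 10^(L/10) = 10^(91.6/10) + 10^(97.5/10) + 10^(86.5/10) + 10^(90.6/10) = 8.664e+09.
L_total = 10·log₁₀(8.664e+09) = 99.38 dB(A).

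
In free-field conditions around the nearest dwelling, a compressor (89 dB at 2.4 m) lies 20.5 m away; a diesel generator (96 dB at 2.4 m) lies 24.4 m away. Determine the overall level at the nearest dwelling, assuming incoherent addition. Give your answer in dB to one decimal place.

Propagate each source to the receiver with L = L_ref − 20·log₁₀(r/r_ref), then add intensities.
compressor: 89 − 20·log₁₀(20.5/2.4) = 89 − 18.63 = 70.37 dB.
diesel generator: 96 − 20·log₁₀(24.4/2.4) = 96 − 20.14 = 75.86 dB.
Σ 10^(L/10) = 4.940e+07 → L_total = 10·log₁₀(4.940e+07) = 76.94 dB.

76.9 dB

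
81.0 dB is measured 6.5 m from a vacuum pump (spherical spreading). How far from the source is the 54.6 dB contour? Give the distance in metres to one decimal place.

135.8 m

The 26.4 dB drop corresponds to a distance ratio of 10^(26.4/20) for a point source.
r₂ = 6.5·10^((81.0−54.6)/20) = 6.5·10^(26.4/20) = 135.80 m.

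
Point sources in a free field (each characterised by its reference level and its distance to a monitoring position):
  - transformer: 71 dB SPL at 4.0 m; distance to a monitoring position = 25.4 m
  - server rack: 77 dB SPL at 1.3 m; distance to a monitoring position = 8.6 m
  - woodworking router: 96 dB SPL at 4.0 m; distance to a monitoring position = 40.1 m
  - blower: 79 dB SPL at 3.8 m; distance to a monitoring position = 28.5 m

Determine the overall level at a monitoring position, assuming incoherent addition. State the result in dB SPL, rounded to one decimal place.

76.3 dB SPL

Apply inverse-square spreading to bring every level to the receiver, then sum 10^(L/10).
transformer: 71 − 20·log₁₀(25.4/4.0) = 71 − 16.06 = 54.94 dB SPL.
server rack: 77 − 20·log₁₀(8.6/1.3) = 77 − 16.41 = 60.59 dB SPL.
woodworking router: 96 − 20·log₁₀(40.1/4.0) = 96 − 20.02 = 75.98 dB SPL.
blower: 79 − 20·log₁₀(28.5/3.8) = 79 − 17.50 = 61.50 dB SPL.
Σ 10^(L/10) = 4.248e+07 → L_total = 10·log₁₀(4.248e+07) = 76.28 dB SPL.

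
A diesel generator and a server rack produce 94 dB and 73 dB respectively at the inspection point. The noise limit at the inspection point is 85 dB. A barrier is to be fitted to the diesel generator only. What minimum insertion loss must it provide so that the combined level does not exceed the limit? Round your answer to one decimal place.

Everything except the diesel generator sums to 10^(73/10) = 1.995e+07 in linear terms, 73.00 dB.
The limit corresponds to 10^(85/10) = 3.162e+08; subtracting the fixed part leaves 2.963e+08 for the diesel generator, i.e. 84.72 dB.
So the diesel generator must be reduced from 94 to 84.72 dB: IL = 9.28 dB.

9.3 dB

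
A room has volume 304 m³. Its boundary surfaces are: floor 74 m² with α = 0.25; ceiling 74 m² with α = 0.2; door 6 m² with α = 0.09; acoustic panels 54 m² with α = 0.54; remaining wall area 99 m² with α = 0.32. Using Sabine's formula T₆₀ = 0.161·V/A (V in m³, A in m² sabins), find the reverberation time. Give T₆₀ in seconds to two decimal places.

A = Σ Sᵢαᵢ = 74·0.25 + 74·0.2 + 6·0.09 + 54·0.54 + 99·0.32 = 94.68 m².
T₆₀ = 0.161 × 304 / 94.68 = 0.517 s.

0.52 s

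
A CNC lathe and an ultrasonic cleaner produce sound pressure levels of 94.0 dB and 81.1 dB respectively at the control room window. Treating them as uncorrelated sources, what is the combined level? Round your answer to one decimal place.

Incoherent sources combine by intensity addition: L_total = 10·log₁₀(Σ 10^(L_i/10)).
Σ 10^(L/10) = 10^(94.0/10) + 10^(81.1/10) = 2.641e+09.
L_total = 10·log₁₀(2.641e+09) = 94.22 dB.

94.2 dB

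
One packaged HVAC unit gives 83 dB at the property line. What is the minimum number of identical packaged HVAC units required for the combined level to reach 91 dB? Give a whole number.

Need L₁ + 10·log₁₀ N ≥ 91, i.e. log₁₀ N ≥ 0.80.
N ≥ 10^(8.0/10) = 6.310, so N = 7.

7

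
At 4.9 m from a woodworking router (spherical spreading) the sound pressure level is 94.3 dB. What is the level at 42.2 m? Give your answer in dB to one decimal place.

75.6 dB

Point-source attenuation: ΔL = 20·log₁₀(r₂/r₁) = 20·log₁₀(42.2/4.9) = 18.702 dB.
L₂ = 94.3 − 20·log₁₀(42.2/4.9) = 94.3 − 18.702 = 75.60 dB.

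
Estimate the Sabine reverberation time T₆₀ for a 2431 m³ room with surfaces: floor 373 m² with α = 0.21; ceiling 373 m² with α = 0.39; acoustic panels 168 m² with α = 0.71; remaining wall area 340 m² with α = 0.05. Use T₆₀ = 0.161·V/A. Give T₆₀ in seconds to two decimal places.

1.09 s

A = Σ Sᵢαᵢ = 373·0.21 + 373·0.39 + 168·0.71 + 340·0.05 = 360.08 m².
T₆₀ = 0.161 × 2431 / 360.08 = 1.087 s.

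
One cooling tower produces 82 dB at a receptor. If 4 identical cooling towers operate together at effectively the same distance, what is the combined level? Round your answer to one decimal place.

N identical incoherent sources raise the level by 10·log₁₀ N.
L_total = 82 + 10·log₁₀(4) = 82 + 6.021 = 88.02 dB.

88.0 dB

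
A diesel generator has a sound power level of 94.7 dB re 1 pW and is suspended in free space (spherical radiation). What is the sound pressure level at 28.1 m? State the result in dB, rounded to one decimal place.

54.7 dB

The power spreads over a sphere of area 4π·r², so L_p = L_w − 10·log₁₀(4π·r²).
4π·r² = 9923 m², 10·log₁₀ of that is 39.966 dB.
L_p = 94.7 − 39.966 = 54.73 dB.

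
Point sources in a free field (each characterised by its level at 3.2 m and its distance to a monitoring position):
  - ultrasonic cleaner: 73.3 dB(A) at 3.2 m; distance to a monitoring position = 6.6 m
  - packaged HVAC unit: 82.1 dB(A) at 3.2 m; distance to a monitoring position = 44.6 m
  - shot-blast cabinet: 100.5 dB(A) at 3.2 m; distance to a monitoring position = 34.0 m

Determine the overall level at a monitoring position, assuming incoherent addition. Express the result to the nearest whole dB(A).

80 dB(A)

Propagate each source to the receiver with L = L_ref − 20·log₁₀(r/r_ref), then add intensities.
ultrasonic cleaner: 73.3 − 20·log₁₀(6.6/3.2) = 73.3 − 6.29 = 67.01 dB(A).
packaged HVAC unit: 82.1 − 20·log₁₀(44.6/3.2) = 82.1 − 22.88 = 59.22 dB(A).
shot-blast cabinet: 100.5 − 20·log₁₀(34.0/3.2) = 100.5 − 20.53 = 79.97 dB(A).
Σ 10^(L/10) = 1.053e+08 → L_total = 10·log₁₀(1.053e+08) = 80.22 dB(A).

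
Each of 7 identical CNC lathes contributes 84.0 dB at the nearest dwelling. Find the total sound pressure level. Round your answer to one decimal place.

92.5 dB

N identical incoherent sources raise the level by 10·log₁₀ N.
L_total = 84.0 + 10·log₁₀(7) = 84.0 + 8.451 = 92.45 dB.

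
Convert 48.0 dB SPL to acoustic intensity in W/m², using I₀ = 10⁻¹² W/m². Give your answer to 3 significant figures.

I = I₀·10^(L/10) = 10⁻¹² × 10^(48.0/10) = 10^(-7.200).

6.31e-08 W/m²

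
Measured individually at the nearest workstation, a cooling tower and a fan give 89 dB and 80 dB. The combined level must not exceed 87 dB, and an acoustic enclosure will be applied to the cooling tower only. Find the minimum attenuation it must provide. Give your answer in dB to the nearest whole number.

3 dB

The untreated sources together contribute 10^(80/10) = 1.000e+08, i.e. 80.00 dB.
The limit corresponds to 10^(87/10) = 5.012e+08; subtracting the fixed part leaves 4.012e+08 for the cooling tower, i.e. 86.03 dB.
Required insertion loss = 89 − 86.03 = 2.97 dB.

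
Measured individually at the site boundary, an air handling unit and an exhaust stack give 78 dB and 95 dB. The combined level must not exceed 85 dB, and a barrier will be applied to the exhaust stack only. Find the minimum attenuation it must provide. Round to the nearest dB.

Everything except the exhaust stack sums to 10^(78/10) = 6.310e+07 in linear terms, 78.00 dB.
The limit corresponds to 10^(85/10) = 3.162e+08; subtracting the fixed part leaves 2.531e+08 for the exhaust stack, i.e. 84.03 dB.
So the exhaust stack must be reduced from 95 to 84.03 dB: IL = 10.97 dB.

11 dB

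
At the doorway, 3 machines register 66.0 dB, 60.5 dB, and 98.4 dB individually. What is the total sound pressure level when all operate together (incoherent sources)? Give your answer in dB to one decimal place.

98.4 dB

For uncorrelated sources the intensities add, so convert each level to linear form, sum, and take 10·log₁₀ of the total.
Σ 10^(L/10) = 10^(66.0/10) + 10^(60.5/10) + 10^(98.4/10) = 6.923e+09.
L_total = 10·log₁₀(6.923e+09) = 98.40 dB.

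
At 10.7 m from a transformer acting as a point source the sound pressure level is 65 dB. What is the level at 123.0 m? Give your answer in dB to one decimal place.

Spherical spreading from a point source gives a 20·log₁₀(r₂/r₁) drop.
L₂ = 65 − 20·log₁₀(123.0/10.7) = 65 − 21.210 = 43.79 dB.

43.8 dB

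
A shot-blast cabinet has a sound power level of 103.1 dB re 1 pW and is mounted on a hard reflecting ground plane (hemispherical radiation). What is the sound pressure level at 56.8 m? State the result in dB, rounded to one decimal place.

60.0 dB

L_p = L_w − 10·log₁₀(2π·r²) with r = 56.8 m.
2π·r² = 2.027e+04 m², 10·log₁₀ of that is 43.069 dB.
L_p = 103.1 − 43.069 = 60.03 dB.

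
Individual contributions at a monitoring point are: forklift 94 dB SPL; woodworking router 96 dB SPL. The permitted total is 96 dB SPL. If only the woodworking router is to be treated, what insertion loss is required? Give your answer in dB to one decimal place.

4.3 dB

Fixed contribution from the other source: Σ 10^(L/10) = 10^(94/10) = 2.512e+09 (94.00 dB SPL).
To meet 96 dB SPL overall, the treated woodworking router may contribute at most 10^(96/10) − 2.512e+09 = 1.469e+09, i.e. 91.67 dB SPL.
Required insertion loss = 96 − 91.67 = 4.33 dB.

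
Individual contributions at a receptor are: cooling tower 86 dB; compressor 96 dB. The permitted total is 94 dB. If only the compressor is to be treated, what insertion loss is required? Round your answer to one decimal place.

Everything except the compressor sums to 10^(86/10) = 3.981e+08 in linear terms, 86.00 dB.
To meet 94 dB overall, the treated compressor may contribute at most 10^(94/10) − 3.981e+08 = 2.114e+09, i.e. 93.25 dB.
Required insertion loss = 96 − 93.25 = 2.75 dB.

2.7 dB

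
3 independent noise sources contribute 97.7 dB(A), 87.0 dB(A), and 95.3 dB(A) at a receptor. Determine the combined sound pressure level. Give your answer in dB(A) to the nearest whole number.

Incoherent sources combine by intensity addition: L_total = 10·log₁₀(Σ 10^(L_i/10)).
Σ 10^(L/10) = 10^(97.7/10) + 10^(87.0/10) + 10^(95.3/10) = 9.778e+09.
L_total = 10·log₁₀(9.778e+09) = 99.90 dB(A).

100 dB(A)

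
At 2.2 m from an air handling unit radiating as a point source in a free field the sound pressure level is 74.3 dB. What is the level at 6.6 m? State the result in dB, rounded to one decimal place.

For a point source, L₂ = L₁ − 20·log₁₀(r₂/r₁).
L₂ = 74.3 − 20·log₁₀(6.6/2.2) = 74.3 − 9.542 = 64.76 dB.

64.8 dB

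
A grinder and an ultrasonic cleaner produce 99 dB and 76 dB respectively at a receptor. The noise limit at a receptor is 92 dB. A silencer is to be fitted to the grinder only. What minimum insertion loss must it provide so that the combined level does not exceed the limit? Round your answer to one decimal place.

7.1 dB

Fixed contribution from the other source: Σ 10^(L/10) = 10^(76/10) = 3.981e+07 (76.00 dB).
To meet 92 dB overall, the treated grinder may contribute at most 10^(92/10) − 3.981e+07 = 1.545e+09, i.e. 91.89 dB.
Required insertion loss = 99 − 91.89 = 7.11 dB.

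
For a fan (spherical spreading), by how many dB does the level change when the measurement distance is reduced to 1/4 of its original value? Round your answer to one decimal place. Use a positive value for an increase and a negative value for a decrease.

+12.0 dB

A point source loses 6 dB per doubling of distance; generally ΔL = −20·log₁₀(r₂/r₁).
ΔL = −20·log₁₀(0.25) = +12.04 dB.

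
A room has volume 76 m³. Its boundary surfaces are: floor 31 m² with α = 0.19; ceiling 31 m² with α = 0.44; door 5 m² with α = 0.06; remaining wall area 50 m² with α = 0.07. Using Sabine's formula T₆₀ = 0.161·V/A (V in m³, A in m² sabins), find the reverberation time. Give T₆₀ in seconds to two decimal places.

Total absorption A = 31·0.19 + 31·0.44 + 5·0.06 + 50·0.07 = 23.33 m² sabins.
T₆₀ = 0.161·V/A = 0.161·76/23.33 = 0.524 s.

0.52 s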